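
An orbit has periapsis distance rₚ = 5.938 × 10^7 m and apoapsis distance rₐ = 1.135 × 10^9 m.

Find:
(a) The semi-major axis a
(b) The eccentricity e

(a) a = (rₚ + rₐ) / 2 = (5.938e+07 + 1.135e+09) / 2 ≈ 5.972e+08 m = 5.972 × 10^8 m.
(b) e = (rₐ − rₚ) / (rₐ + rₚ) = (1.135e+09 − 5.938e+07) / (1.135e+09 + 5.938e+07) ≈ 0.9006.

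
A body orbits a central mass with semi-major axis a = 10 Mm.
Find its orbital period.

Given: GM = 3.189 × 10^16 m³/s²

Convert to SI: a = 10 Mm = 1e+07 m.
Kepler's third law: T = 2π √(a³ / GM).
Substituting a = 1e+07 m and GM = 3.189e+16 m³/s²:
T = 2π √((1e+07)³ / 3.189e+16) s
T ≈ 1113 s = 18.54 minutes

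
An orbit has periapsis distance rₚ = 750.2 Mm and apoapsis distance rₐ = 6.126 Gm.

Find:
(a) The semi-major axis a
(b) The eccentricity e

Convert to SI: rₚ = 750.2 Mm = 7.502e+08 m; rₐ = 6.126 Gm = 6.126e+09 m.
(a) a = (rₚ + rₐ) / 2 = (7.502e+08 + 6.126e+09) / 2 ≈ 3.438e+09 m = 3.438 Gm.
(b) e = (rₐ − rₚ) / (rₐ + rₚ) = (6.126e+09 − 7.502e+08) / (6.126e+09 + 7.502e+08) ≈ 0.7818.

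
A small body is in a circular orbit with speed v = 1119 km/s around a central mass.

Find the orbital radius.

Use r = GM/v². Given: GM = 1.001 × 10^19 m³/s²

Convert to SI: v = 1119 km/s = 1.119e+06 m/s.
For a circular orbit, v² = GM / r, so r = GM / v².
r = 1.001e+19 / (1.119e+06)² m ≈ 7.994e+06 m = 7.994 Mm.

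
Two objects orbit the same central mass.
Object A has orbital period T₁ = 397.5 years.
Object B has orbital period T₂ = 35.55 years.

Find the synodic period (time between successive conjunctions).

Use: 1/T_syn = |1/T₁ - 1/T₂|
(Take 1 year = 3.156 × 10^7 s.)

Convert to SI: T₁ = 397.5 years = 1.25451e+10 s; T₂ = 35.55 years = 1.12196e+09 s.
T_syn = |T₁ · T₂ / (T₁ − T₂)|.
T_syn = |1.25451e+10 · 1.12196e+09 / (1.25451e+10 − 1.12196e+09)| s ≈ 1.232e+09 s = 39.04 years.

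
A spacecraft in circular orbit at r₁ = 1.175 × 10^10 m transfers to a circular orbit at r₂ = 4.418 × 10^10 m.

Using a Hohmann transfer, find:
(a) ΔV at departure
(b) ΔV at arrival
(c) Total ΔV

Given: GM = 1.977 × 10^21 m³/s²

Transfer semi-major axis: a_t = (r₁ + r₂)/2 = (1.175e+10 + 4.418e+10)/2 = 2.7965e+10 m.
Circular speeds: v₁ = √(GM/r₁) = 410189 m/s, v₂ = √(GM/r₂) = 211539 m/s.
Transfer speeds (vis-viva v² = GM(2/r − 1/a_t)): v₁ᵗ = 515573 m/s, v₂ᵗ = 137120 m/s.
(a) ΔV₁ = |v₁ᵗ − v₁| ≈ 1.054e+05 m/s = 105.4 km/s.
(b) ΔV₂ = |v₂ − v₂ᵗ| ≈ 7.442e+04 m/s = 74.42 km/s.
(c) ΔV_total = ΔV₁ + ΔV₂ ≈ 1.798e+05 m/s = 179.8 km/s.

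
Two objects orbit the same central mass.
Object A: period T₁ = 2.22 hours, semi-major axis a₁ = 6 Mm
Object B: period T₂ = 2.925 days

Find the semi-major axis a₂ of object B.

Convert to SI: T₁ = 2.22 hours = 7992 s; a₁ = 6 Mm = 6e+06 m; T₂ = 2.925 days = 252720 s.
Kepler's third law: (T₁/T₂)² = (a₁/a₂)³ ⇒ a₂ = a₁ · (T₂/T₁)^(2/3).
T₂/T₁ = 252720 / 7992 = 31.6216.
a₂ = 6e+06 · (31.6216)^(2/3) m ≈ 6e+07 m = 60 Mm.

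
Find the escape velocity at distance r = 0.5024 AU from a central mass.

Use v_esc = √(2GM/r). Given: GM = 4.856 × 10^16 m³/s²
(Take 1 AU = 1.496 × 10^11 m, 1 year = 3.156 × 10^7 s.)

Convert to SI: r = 0.5024 AU = 7.5159e+10 m.
Escape velocity comes from setting total energy to zero: ½v² − GM/r = 0 ⇒ v_esc = √(2GM / r).
v_esc = √(2 · 4.856e+16 / 7.5159e+10) m/s ≈ 1137 m/s = 0.2398 AU/year.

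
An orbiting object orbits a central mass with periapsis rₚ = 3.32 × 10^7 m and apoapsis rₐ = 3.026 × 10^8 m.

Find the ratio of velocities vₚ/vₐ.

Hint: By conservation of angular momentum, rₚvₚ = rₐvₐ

Conservation of angular momentum gives rₚvₚ = rₐvₐ, so vₚ/vₐ = rₐ/rₚ.
vₚ/vₐ = 3.026e+08 / 3.32e+07 ≈ 9.114.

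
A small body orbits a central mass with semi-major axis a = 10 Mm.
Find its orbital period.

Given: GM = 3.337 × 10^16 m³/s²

Convert to SI: a = 10 Mm = 1e+07 m.
Kepler's third law: T = 2π √(a³ / GM).
Substituting a = 1e+07 m and GM = 3.337e+16 m³/s²:
T = 2π √((1e+07)³ / 3.337e+16) s
T ≈ 1088 s = 18.13 minutes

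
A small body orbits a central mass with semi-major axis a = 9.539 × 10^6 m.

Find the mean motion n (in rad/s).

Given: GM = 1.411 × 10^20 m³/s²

n = √(GM / a³).
n = √(1.411e+20 / (9.539e+06)³) rad/s ≈ 0.4032 rad/s.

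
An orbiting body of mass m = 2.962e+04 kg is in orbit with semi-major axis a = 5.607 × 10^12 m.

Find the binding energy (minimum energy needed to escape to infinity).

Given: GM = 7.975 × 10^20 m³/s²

Total orbital energy is E = −GMm/(2a); binding energy is E_bind = −E = GMm/(2a).
E_bind = 7.975e+20 · 2.962e+04 / (2 · 5.607e+12) J ≈ 2.106e+12 J = 2.106 TJ.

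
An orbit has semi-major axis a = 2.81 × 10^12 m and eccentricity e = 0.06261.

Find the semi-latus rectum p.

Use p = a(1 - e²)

p = a (1 − e²).
p = 2.81e+12 · (1 − (0.06261)²) = 2.81e+12 · 0.99608 ≈ 2.799e+12 m = 2.799 × 10^12 m.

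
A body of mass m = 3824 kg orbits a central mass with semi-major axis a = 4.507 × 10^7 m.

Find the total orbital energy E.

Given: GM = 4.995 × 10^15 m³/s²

E = −GMm / (2a).
E = −4.995e+15 · 3824 / (2 · 4.507e+07) J ≈ -2.119e+11 J = -211.9 GJ.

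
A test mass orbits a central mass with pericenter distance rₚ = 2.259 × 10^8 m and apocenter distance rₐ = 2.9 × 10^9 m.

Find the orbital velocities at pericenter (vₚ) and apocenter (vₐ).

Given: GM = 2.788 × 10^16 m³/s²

Use the vis-viva equation v² = GM(2/r − 1/a) with a = (rₚ + rₐ)/2 = (2.259e+08 + 2.9e+09)/2 = 1.56295e+09 m.
vₚ = √(GM · (2/rₚ − 1/a)) = √(2.788e+16 · (2/2.259e+08 − 1/1.56295e+09)) m/s ≈ 1.513e+04 m/s = 15.13 km/s.
vₐ = √(GM · (2/rₐ − 1/a)) = √(2.788e+16 · (2/2.9e+09 − 1/1.56295e+09)) m/s ≈ 1179 m/s = 1.179 km/s.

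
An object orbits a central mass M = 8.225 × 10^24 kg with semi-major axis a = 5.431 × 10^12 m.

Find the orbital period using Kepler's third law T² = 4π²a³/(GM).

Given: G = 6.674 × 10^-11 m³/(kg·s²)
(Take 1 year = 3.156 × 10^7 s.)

GM = G · M = 6.674e-11 · 8.225e+24 = 5.48936e+14 m³/s².
Kepler's third law: T = 2π √(a³ / GM).
Substituting a = 5.431e+12 m and GM = 5.48936e+14 m³/s²:
T = 2π √((5.431e+12)³ / 5.48936e+14) s
T ≈ 3.394e+12 s = 1.075e+05 years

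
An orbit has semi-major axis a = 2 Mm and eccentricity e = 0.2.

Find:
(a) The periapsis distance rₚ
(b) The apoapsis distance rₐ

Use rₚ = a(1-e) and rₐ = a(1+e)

Convert to SI: a = 2 Mm = 2e+06 m.
(a) rₚ = a(1 − e) = 2e+06 · (1 − 0.2) = 2e+06 · 0.8 ≈ 1.6e+06 m = 1.6 Mm.
(b) rₐ = a(1 + e) = 2e+06 · (1 + 0.2) = 2e+06 · 1.2 ≈ 2.4e+06 m = 2.4 Mm.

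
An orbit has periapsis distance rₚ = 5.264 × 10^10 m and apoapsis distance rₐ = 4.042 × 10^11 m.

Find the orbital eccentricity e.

e = (rₐ − rₚ) / (rₐ + rₚ).
e = (4.042e+11 − 5.264e+10) / (4.042e+11 + 5.264e+10) = 3.5156e+11 / 4.5684e+11 ≈ 0.7695.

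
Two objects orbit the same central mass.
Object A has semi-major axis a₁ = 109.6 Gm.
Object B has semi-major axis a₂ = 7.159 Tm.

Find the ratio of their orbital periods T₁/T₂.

Convert to SI: a₁ = 109.6 Gm = 1.096e+11 m; a₂ = 7.159 Tm = 7.159e+12 m.
From Kepler's third law, (T₁/T₂)² = (a₁/a₂)³, so T₁/T₂ = (a₁/a₂)^(3/2).
a₁/a₂ = 1.096e+11 / 7.159e+12 = 0.0153094.
T₁/T₂ = (0.0153094)^(3/2) ≈ 0.001894.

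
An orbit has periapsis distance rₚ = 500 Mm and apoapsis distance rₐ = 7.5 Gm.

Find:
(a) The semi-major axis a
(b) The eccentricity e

Convert to SI: rₚ = 500 Mm = 5e+08 m; rₐ = 7.5 Gm = 7.5e+09 m.
(a) a = (rₚ + rₐ) / 2 = (5e+08 + 7.5e+09) / 2 ≈ 4e+09 m = 4 Gm.
(b) e = (rₐ − rₚ) / (rₐ + rₚ) = (7.5e+09 − 5e+08) / (7.5e+09 + 5e+08) ≈ 0.875.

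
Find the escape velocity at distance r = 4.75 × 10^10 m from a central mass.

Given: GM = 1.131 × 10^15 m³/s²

Escape velocity comes from setting total energy to zero: ½v² − GM/r = 0 ⇒ v_esc = √(2GM / r).
v_esc = √(2 · 1.131e+15 / 4.75e+10) m/s ≈ 218.2 m/s = 218.2 m/s.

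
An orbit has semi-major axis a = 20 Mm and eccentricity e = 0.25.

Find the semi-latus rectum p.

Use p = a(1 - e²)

Convert to SI: a = 20 Mm = 2e+07 m.
p = a (1 − e²).
p = 2e+07 · (1 − (0.25)²) = 2e+07 · 0.9375 ≈ 1.875e+07 m = 18.75 Mm.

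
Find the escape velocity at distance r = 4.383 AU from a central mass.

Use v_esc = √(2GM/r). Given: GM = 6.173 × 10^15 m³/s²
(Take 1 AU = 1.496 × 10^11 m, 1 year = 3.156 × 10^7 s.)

Convert to SI: r = 4.383 AU = 6.55697e+11 m.
Escape velocity comes from setting total energy to zero: ½v² − GM/r = 0 ⇒ v_esc = √(2GM / r).
v_esc = √(2 · 6.173e+15 / 6.55697e+11) m/s ≈ 137.2 m/s = 0.02895 AU/year.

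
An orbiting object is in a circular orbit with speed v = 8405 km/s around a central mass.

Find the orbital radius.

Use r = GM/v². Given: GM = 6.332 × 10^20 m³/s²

Convert to SI: v = 8405 km/s = 8.405e+06 m/s.
For a circular orbit, v² = GM / r, so r = GM / v².
r = 6.332e+20 / (8.405e+06)² m ≈ 8.963e+06 m = 8.963 Mm.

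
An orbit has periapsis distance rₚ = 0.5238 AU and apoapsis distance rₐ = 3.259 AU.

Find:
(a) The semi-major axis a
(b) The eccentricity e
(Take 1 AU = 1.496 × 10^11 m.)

Convert to SI: rₚ = 0.5238 AU = 7.83605e+10 m; rₐ = 3.259 AU = 4.87546e+11 m.
(a) a = (rₚ + rₐ) / 2 = (7.83605e+10 + 4.87546e+11) / 2 ≈ 2.83e+11 m = 1.891 AU.
(b) e = (rₐ − rₚ) / (rₐ + rₚ) = (4.87546e+11 − 7.83605e+10) / (4.87546e+11 + 7.83605e+10) ≈ 0.7231.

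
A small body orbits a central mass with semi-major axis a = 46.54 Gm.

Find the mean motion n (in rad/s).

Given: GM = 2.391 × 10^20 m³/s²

Convert to SI: a = 46.54 Gm = 4.654e+10 m.
n = √(GM / a³).
n = √(2.391e+20 / (4.654e+10)³) rad/s ≈ 1.54e-06 rad/s.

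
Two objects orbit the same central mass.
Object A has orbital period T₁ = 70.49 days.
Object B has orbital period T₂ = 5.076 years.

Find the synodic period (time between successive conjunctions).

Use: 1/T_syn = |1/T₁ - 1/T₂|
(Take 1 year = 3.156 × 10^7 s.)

Convert to SI: T₁ = 70.49 days = 6.09034e+06 s; T₂ = 5.076 years = 1.60199e+08 s.
T_syn = |T₁ · T₂ / (T₁ − T₂)|.
T_syn = |6.09034e+06 · 1.60199e+08 / (6.09034e+06 − 1.60199e+08)| s ≈ 6.331e+06 s = 73.28 days.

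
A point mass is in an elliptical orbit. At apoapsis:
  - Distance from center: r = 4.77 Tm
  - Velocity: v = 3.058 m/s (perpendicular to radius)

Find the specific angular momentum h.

Convert to SI: r = 4.77 Tm = 4.77e+12 m.
With v perpendicular to r, h = r · v.
h = 4.77e+12 · 3.058 m²/s ≈ 1.459e+13 m²/s.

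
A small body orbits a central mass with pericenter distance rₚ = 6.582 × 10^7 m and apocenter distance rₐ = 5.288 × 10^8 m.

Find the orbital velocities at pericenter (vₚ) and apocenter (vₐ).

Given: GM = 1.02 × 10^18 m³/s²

Use the vis-viva equation v² = GM(2/r − 1/a) with a = (rₚ + rₐ)/2 = (6.582e+07 + 5.288e+08)/2 = 2.9731e+08 m.
vₚ = √(GM · (2/rₚ − 1/a)) = √(1.02e+18 · (2/6.582e+07 − 1/2.9731e+08)) m/s ≈ 1.66e+05 m/s = 166 km/s.
vₐ = √(GM · (2/rₐ − 1/a)) = √(1.02e+18 · (2/5.288e+08 − 1/2.9731e+08)) m/s ≈ 2.066e+04 m/s = 20.66 km/s.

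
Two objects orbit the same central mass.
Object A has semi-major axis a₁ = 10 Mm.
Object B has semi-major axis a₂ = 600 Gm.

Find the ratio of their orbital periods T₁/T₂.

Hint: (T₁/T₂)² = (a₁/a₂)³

Convert to SI: a₁ = 10 Mm = 1e+07 m; a₂ = 600 Gm = 6e+11 m.
From Kepler's third law, (T₁/T₂)² = (a₁/a₂)³, so T₁/T₂ = (a₁/a₂)^(3/2).
a₁/a₂ = 1e+07 / 6e+11 = 1.66667e-05.
T₁/T₂ = (1.66667e-05)^(3/2) ≈ 6.804e-08.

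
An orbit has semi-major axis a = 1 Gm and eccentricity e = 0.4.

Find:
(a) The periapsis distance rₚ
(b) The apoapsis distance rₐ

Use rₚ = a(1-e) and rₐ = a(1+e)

Convert to SI: a = 1 Gm = 1e+09 m.
(a) rₚ = a(1 − e) = 1e+09 · (1 − 0.4) = 1e+09 · 0.6 ≈ 6e+08 m = 600 Mm.
(b) rₐ = a(1 + e) = 1e+09 · (1 + 0.4) = 1e+09 · 1.4 ≈ 1.4e+09 m = 1.4 Gm.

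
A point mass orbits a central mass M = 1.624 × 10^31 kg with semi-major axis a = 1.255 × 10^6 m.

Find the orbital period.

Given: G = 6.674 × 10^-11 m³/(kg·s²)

GM = G · M = 6.674e-11 · 1.624e+31 = 1.08386e+21 m³/s².
Kepler's third law: T = 2π √(a³ / GM).
Substituting a = 1.255e+06 m and GM = 1.08386e+21 m³/s²:
T = 2π √((1.255e+06)³ / 1.08386e+21) s
T ≈ 0.2683 s = 0.2683 seconds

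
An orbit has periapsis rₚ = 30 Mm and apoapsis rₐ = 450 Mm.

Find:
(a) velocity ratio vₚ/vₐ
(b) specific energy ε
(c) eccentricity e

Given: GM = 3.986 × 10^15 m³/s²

Convert to SI: rₚ = 30 Mm = 3e+07 m; rₐ = 450 Mm = 4.5e+08 m.
(a) Conservation of angular momentum (rₚvₚ = rₐvₐ) gives vₚ/vₐ = rₐ/rₚ = 4.5e+08/3e+07 ≈ 15
(b) With a = (rₚ + rₐ)/2 = 2.4e+08 m, ε = −GM/(2a) = −3.986e+15/(2 · 2.4e+08) J/kg ≈ -8.304e+06 J/kg
(c) e = (rₐ − rₚ)/(rₐ + rₚ) = (4.5e+08 − 3e+07)/(4.5e+08 + 3e+07) ≈ 0.875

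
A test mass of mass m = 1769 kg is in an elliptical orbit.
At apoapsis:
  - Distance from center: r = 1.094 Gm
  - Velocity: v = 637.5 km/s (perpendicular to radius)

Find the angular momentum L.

Convert to SI: r = 1.094 Gm = 1.094e+09 m; v = 637.5 km/s = 637500 m/s.
Since v is perpendicular to r, L = m · v · r.
L = 1769 · 637500 · 1.094e+09 kg·m²/s ≈ 1.234e+18 kg·m²/s.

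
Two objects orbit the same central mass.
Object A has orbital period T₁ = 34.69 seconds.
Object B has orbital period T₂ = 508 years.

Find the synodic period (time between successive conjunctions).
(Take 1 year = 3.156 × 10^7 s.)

Convert to SI: T₂ = 508 years = 1.60325e+10 s.
T_syn = |T₁ · T₂ / (T₁ − T₂)|.
T_syn = |34.69 · 1.60325e+10 / (34.69 − 1.60325e+10)| s ≈ 34.69 s = 34.69 seconds.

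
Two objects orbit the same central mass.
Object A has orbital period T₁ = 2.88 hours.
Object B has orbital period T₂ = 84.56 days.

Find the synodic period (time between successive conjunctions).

Convert to SI: T₁ = 2.88 hours = 10368 s; T₂ = 84.56 days = 7.30598e+06 s.
T_syn = |T₁ · T₂ / (T₁ − T₂)|.
T_syn = |10368 · 7.30598e+06 / (10368 − 7.30598e+06)| s ≈ 1.038e+04 s = 2.884 hours.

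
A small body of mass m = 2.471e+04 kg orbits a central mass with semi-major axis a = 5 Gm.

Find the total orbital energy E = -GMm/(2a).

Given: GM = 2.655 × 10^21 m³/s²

Convert to SI: a = 5 Gm = 5e+09 m.
E = −GMm / (2a).
E = −2.655e+21 · 2.471e+04 / (2 · 5e+09) J ≈ -6.561e+15 J = -6.561 PJ.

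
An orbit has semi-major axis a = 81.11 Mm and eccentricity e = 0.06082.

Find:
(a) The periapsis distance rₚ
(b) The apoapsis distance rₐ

Convert to SI: a = 81.11 Mm = 8.111e+07 m.
(a) rₚ = a(1 − e) = 8.111e+07 · (1 − 0.06082) = 8.111e+07 · 0.93918 ≈ 7.618e+07 m = 76.18 Mm.
(b) rₐ = a(1 + e) = 8.111e+07 · (1 + 0.06082) = 8.111e+07 · 1.06082 ≈ 8.604e+07 m = 86.04 Mm.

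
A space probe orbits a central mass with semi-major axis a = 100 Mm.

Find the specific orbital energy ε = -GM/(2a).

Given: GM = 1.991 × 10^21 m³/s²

Convert to SI: a = 100 Mm = 1e+08 m.
ε = −GM / (2a).
ε = −1.991e+21 / (2 · 1e+08) J/kg ≈ -9.955e+12 J/kg = -9955 GJ/kg.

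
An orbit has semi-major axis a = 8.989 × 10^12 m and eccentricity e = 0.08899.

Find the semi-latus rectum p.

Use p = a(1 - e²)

p = a (1 − e²).
p = 8.989e+12 · (1 − (0.08899)²) = 8.989e+12 · 0.992081 ≈ 8.918e+12 m = 8.918 × 10^12 m.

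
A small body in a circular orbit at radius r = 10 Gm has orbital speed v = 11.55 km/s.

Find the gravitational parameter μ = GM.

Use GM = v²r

Convert to SI: r = 10 Gm = 1e+10 m; v = 11.55 km/s = 11550 m/s.
For a circular orbit v² = GM/r, so GM = v² · r.
GM = (11550)² · 1e+10 m³/s² ≈ 1.334e+18 m³/s² = 1.334 × 10^18 m³/s².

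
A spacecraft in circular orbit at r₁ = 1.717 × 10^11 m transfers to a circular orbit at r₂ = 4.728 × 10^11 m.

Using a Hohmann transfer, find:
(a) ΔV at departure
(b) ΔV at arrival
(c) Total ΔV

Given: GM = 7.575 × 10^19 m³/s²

Transfer semi-major axis: a_t = (r₁ + r₂)/2 = (1.717e+11 + 4.728e+11)/2 = 3.2225e+11 m.
Circular speeds: v₁ = √(GM/r₁) = 21004.2 m/s, v₂ = √(GM/r₂) = 12657.6 m/s.
Transfer speeds (vis-viva v² = GM(2/r − 1/a_t)): v₁ᵗ = 25441.8 m/s, v₂ᵗ = 9239.35 m/s.
(a) ΔV₁ = |v₁ᵗ − v₁| ≈ 4438 m/s = 4.438 km/s.
(b) ΔV₂ = |v₂ − v₂ᵗ| ≈ 3418 m/s = 3.418 km/s.
(c) ΔV_total = ΔV₁ + ΔV₂ ≈ 7856 m/s = 7.856 km/s.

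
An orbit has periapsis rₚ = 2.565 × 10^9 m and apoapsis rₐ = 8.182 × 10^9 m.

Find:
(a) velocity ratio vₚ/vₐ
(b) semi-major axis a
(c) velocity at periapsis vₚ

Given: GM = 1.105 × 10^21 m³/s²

(a) Conservation of angular momentum (rₚvₚ = rₐvₐ) gives vₚ/vₐ = rₐ/rₚ = 8.182e+09/2.565e+09 ≈ 3.19
(b) a = (rₚ + rₐ)/2 = (2.565e+09 + 8.182e+09)/2 ≈ 5.374e+09 m
(c) With a = (rₚ + rₐ)/2 = 5.3735e+09 m, vₚ = √(GM (2/rₚ − 1/a)) = √(1.105e+21 · (2/2.565e+09 − 1/5.3735e+09)) m/s ≈ 8.099e+05 m/s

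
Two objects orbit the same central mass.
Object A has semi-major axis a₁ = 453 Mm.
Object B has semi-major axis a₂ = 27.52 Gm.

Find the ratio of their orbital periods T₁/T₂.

Convert to SI: a₁ = 453 Mm = 4.53e+08 m; a₂ = 27.52 Gm = 2.752e+10 m.
From Kepler's third law, (T₁/T₂)² = (a₁/a₂)³, so T₁/T₂ = (a₁/a₂)^(3/2).
a₁/a₂ = 4.53e+08 / 2.752e+10 = 0.0164608.
T₁/T₂ = (0.0164608)^(3/2) ≈ 0.002112.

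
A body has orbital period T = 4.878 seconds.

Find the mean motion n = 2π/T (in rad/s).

n = 2π / T.
n = 2π / 4.878 s ≈ 1.288 rad/s.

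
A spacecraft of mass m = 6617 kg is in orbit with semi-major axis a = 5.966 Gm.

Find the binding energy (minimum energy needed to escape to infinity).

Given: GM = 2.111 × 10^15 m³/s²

Convert to SI: a = 5.966 Gm = 5.966e+09 m.
Total orbital energy is E = −GMm/(2a); binding energy is E_bind = −E = GMm/(2a).
E_bind = 2.111e+15 · 6617 / (2 · 5.966e+09) J ≈ 1.171e+09 J = 1.171 GJ.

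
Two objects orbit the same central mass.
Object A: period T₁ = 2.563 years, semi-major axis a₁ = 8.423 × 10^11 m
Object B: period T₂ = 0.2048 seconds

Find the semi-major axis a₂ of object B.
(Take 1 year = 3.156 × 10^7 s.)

Convert to SI: T₁ = 2.563 years = 8.08883e+07 s.
Kepler's third law: (T₁/T₂)² = (a₁/a₂)³ ⇒ a₂ = a₁ · (T₂/T₁)^(2/3).
T₂/T₁ = 0.2048 / 8.08883e+07 = 2.53189e-09.
a₂ = 8.423e+11 · (2.53189e-09)^(2/3) m ≈ 1.565e+06 m = 1.565 × 10^6 m.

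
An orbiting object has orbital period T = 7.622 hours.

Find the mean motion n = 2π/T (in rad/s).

Convert to SI: T = 7.622 hours = 27439.2 s.
n = 2π / T.
n = 2π / 27439.2 s ≈ 0.000229 rad/s.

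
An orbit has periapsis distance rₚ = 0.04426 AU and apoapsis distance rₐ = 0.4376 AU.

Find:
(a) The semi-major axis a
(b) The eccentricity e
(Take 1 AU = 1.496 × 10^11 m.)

Convert to SI: rₚ = 0.04426 AU = 6.6213e+09 m; rₐ = 0.4376 AU = 6.5465e+10 m.
(a) a = (rₚ + rₐ) / 2 = (6.6213e+09 + 6.5465e+10) / 2 ≈ 3.604e+10 m = 0.2409 AU.
(b) e = (rₐ − rₚ) / (rₐ + rₚ) = (6.5465e+10 − 6.6213e+09) / (6.5465e+10 + 6.6213e+09) ≈ 0.8163.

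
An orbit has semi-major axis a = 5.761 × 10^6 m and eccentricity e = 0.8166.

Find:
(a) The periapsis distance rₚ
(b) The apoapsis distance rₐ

(a) rₚ = a(1 − e) = 5.761e+06 · (1 − 0.8166) = 5.761e+06 · 0.1834 ≈ 1.057e+06 m = 1.057 × 10^6 m.
(b) rₐ = a(1 + e) = 5.761e+06 · (1 + 0.8166) = 5.761e+06 · 1.8166 ≈ 1.047e+07 m = 1.047 × 10^7 m.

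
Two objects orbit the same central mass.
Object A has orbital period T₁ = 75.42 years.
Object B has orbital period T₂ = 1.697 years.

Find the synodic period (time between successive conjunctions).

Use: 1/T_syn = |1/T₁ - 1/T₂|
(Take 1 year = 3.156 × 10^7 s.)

Convert to SI: T₁ = 75.42 years = 2.38026e+09 s; T₂ = 1.697 years = 5.35573e+07 s.
T_syn = |T₁ · T₂ / (T₁ − T₂)|.
T_syn = |2.38026e+09 · 5.35573e+07 / (2.38026e+09 − 5.35573e+07)| s ≈ 5.479e+07 s = 1.736 years.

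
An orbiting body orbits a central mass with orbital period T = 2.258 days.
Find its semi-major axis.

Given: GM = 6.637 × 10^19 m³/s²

Convert to SI: T = 2.258 days = 195091 s.
Invert Kepler's third law: a = (GM · T² / (4π²))^(1/3).
Substituting T = 195091 s and GM = 6.637e+19 m³/s²:
a = (6.637e+19 · (195091)² / (4π²))^(1/3) m
a ≈ 4e+09 m = 4 Gm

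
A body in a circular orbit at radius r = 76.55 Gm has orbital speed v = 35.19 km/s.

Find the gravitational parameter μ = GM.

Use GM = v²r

Convert to SI: r = 76.55 Gm = 7.655e+10 m; v = 35.19 km/s = 35190 m/s.
For a circular orbit v² = GM/r, so GM = v² · r.
GM = (35190)² · 7.655e+10 m³/s² ≈ 9.479e+19 m³/s² = 9.479 × 10^19 m³/s².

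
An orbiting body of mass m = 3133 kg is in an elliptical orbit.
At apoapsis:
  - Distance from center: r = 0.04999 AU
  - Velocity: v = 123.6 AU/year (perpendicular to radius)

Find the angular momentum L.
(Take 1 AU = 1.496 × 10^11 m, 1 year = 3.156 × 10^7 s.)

Convert to SI: r = 0.04999 AU = 7.4785e+09 m; v = 123.6 AU/year = 585886 m/s.
Since v is perpendicular to r, L = m · v · r.
L = 3133 · 585886 · 7.4785e+09 kg·m²/s ≈ 1.373e+19 kg·m²/s.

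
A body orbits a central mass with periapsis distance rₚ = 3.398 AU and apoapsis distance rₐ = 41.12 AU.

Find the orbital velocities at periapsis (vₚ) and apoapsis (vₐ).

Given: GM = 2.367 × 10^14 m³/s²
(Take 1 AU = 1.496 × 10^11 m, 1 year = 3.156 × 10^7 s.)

Convert to SI: rₚ = 3.398 AU = 5.08341e+11 m; rₐ = 41.12 AU = 6.15155e+12 m.
Use the vis-viva equation v² = GM(2/r − 1/a) with a = (rₚ + rₐ)/2 = (5.08341e+11 + 6.15155e+12)/2 = 3.32995e+12 m.
vₚ = √(GM · (2/rₚ − 1/a)) = √(2.367e+14 · (2/5.08341e+11 − 1/3.32995e+12)) m/s ≈ 29.33 m/s = 0.006187 AU/year.
vₐ = √(GM · (2/rₐ − 1/a)) = √(2.367e+14 · (2/6.15155e+12 − 1/3.32995e+12)) m/s ≈ 2.424 m/s = 0.0005113 AU/year.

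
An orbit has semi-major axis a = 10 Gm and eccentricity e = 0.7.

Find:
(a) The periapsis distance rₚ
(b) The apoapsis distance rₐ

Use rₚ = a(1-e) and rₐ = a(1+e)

Convert to SI: a = 10 Gm = 1e+10 m.
(a) rₚ = a(1 − e) = 1e+10 · (1 − 0.7) = 1e+10 · 0.3 ≈ 3e+09 m = 3 Gm.
(b) rₐ = a(1 + e) = 1e+10 · (1 + 0.7) = 1e+10 · 1.7 ≈ 1.7e+10 m = 17 Gm.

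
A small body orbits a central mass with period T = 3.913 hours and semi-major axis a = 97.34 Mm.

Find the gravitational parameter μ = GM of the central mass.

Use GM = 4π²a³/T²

Convert to SI: T = 3.913 hours = 14086.8 s; a = 97.34 Mm = 9.734e+07 m.
GM = 4π² · a³ / T².
GM = 4π² · (9.734e+07)³ / (14086.8)² m³/s² ≈ 1.835e+17 m³/s² = 1.835 × 10^17 m³/s².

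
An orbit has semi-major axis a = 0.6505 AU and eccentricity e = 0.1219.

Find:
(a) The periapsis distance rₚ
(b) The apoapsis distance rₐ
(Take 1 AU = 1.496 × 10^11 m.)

Convert to SI: a = 0.6505 AU = 9.73148e+10 m.
(a) rₚ = a(1 − e) = 9.73148e+10 · (1 − 0.1219) = 9.73148e+10 · 0.8781 ≈ 8.545e+10 m = 0.5712 AU.
(b) rₐ = a(1 + e) = 9.73148e+10 · (1 + 0.1219) = 9.73148e+10 · 1.1219 ≈ 1.092e+11 m = 0.7298 AU.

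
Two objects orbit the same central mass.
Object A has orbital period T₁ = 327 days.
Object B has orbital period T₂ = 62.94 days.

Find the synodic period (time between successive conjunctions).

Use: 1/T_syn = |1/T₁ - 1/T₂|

Convert to SI: T₁ = 327 days = 2.82528e+07 s; T₂ = 62.94 days = 5.43802e+06 s.
T_syn = |T₁ · T₂ / (T₁ − T₂)|.
T_syn = |2.82528e+07 · 5.43802e+06 / (2.82528e+07 − 5.43802e+06)| s ≈ 6.734e+06 s = 77.94 days.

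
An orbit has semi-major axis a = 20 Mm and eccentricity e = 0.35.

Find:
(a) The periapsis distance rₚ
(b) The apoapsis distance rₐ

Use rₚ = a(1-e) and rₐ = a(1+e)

Convert to SI: a = 20 Mm = 2e+07 m.
(a) rₚ = a(1 − e) = 2e+07 · (1 − 0.35) = 2e+07 · 0.65 ≈ 1.3e+07 m = 13 Mm.
(b) rₐ = a(1 + e) = 2e+07 · (1 + 0.35) = 2e+07 · 1.35 ≈ 2.7e+07 m = 27 Mm.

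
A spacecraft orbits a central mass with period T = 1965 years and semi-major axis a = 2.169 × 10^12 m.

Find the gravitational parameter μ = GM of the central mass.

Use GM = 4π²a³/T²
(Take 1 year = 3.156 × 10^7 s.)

Convert to SI: T = 1965 years = 6.20154e+10 s.
GM = 4π² · a³ / T².
GM = 4π² · (2.169e+12)³ / (6.20154e+10)² m³/s² ≈ 1.047e+17 m³/s² = 1.047 × 10^17 m³/s².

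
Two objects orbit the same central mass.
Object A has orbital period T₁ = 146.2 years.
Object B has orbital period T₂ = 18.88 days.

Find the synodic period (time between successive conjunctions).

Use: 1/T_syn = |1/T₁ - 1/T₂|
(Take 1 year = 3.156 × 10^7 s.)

Convert to SI: T₁ = 146.2 years = 4.61407e+09 s; T₂ = 18.88 days = 1.63123e+06 s.
T_syn = |T₁ · T₂ / (T₁ − T₂)|.
T_syn = |4.61407e+09 · 1.63123e+06 / (4.61407e+09 − 1.63123e+06)| s ≈ 1.632e+06 s = 18.89 days.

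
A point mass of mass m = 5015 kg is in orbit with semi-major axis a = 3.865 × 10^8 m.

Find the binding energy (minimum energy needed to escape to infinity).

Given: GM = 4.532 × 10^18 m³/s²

Total orbital energy is E = −GMm/(2a); binding energy is E_bind = −E = GMm/(2a).
E_bind = 4.532e+18 · 5015 / (2 · 3.865e+08) J ≈ 2.94e+13 J = 29.4 TJ.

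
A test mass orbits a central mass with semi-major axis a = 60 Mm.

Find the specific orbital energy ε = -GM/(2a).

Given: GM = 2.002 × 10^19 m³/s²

Convert to SI: a = 60 Mm = 6e+07 m.
ε = −GM / (2a).
ε = −2.002e+19 / (2 · 6e+07) J/kg ≈ -1.668e+11 J/kg = -166.8 GJ/kg.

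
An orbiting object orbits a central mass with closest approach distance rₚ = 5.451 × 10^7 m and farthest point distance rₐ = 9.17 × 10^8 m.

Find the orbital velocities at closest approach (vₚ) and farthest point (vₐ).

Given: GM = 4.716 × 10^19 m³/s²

Use the vis-viva equation v² = GM(2/r − 1/a) with a = (rₚ + rₐ)/2 = (5.451e+07 + 9.17e+08)/2 = 4.85755e+08 m.
vₚ = √(GM · (2/rₚ − 1/a)) = √(4.716e+19 · (2/5.451e+07 − 1/4.85755e+08)) m/s ≈ 1.278e+06 m/s = 1278 km/s.
vₐ = √(GM · (2/rₐ − 1/a)) = √(4.716e+19 · (2/9.17e+08 − 1/4.85755e+08)) m/s ≈ 7.597e+04 m/s = 75.97 km/s.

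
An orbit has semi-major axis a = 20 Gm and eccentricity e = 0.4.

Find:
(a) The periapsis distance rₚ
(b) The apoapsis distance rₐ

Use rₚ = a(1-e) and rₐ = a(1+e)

Convert to SI: a = 20 Gm = 2e+10 m.
(a) rₚ = a(1 − e) = 2e+10 · (1 − 0.4) = 2e+10 · 0.6 ≈ 1.2e+10 m = 12 Gm.
(b) rₐ = a(1 + e) = 2e+10 · (1 + 0.4) = 2e+10 · 1.4 ≈ 2.8e+10 m = 28 Gm.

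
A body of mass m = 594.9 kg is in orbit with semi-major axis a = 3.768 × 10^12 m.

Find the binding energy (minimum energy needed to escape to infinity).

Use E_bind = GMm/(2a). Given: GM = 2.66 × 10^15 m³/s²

Total orbital energy is E = −GMm/(2a); binding energy is E_bind = −E = GMm/(2a).
E_bind = 2.66e+15 · 594.9 / (2 · 3.768e+12) J ≈ 2.1e+05 J = 210 kJ.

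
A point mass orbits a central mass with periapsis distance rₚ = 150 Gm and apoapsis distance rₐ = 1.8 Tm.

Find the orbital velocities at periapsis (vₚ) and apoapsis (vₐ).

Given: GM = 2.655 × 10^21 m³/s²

Convert to SI: rₚ = 150 Gm = 1.5e+11 m; rₐ = 1.8 Tm = 1.8e+12 m.
Use the vis-viva equation v² = GM(2/r − 1/a) with a = (rₚ + rₐ)/2 = (1.5e+11 + 1.8e+12)/2 = 9.75e+11 m.
vₚ = √(GM · (2/rₚ − 1/a)) = √(2.655e+21 · (2/1.5e+11 − 1/9.75e+11)) m/s ≈ 1.808e+05 m/s = 180.8 km/s.
vₐ = √(GM · (2/rₐ − 1/a)) = √(2.655e+21 · (2/1.8e+12 − 1/9.75e+11)) m/s ≈ 1.506e+04 m/s = 15.06 km/s.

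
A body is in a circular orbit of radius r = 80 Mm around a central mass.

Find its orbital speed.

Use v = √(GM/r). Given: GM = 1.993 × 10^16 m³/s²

Convert to SI: r = 80 Mm = 8e+07 m.
For a circular orbit, gravity supplies the centripetal force, so v = √(GM / r).
v = √(1.993e+16 / 8e+07) m/s ≈ 1.578e+04 m/s = 15.78 km/s.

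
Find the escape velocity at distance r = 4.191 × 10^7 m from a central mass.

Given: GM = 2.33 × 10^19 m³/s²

Escape velocity comes from setting total energy to zero: ½v² − GM/r = 0 ⇒ v_esc = √(2GM / r).
v_esc = √(2 · 2.33e+19 / 4.191e+07) m/s ≈ 1.054e+06 m/s = 1054 km/s.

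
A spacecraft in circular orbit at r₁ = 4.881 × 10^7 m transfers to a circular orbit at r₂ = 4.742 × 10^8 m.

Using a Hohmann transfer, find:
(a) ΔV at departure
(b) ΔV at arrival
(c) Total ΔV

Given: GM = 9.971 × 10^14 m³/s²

Transfer semi-major axis: a_t = (r₁ + r₂)/2 = (4.881e+07 + 4.742e+08)/2 = 2.61505e+08 m.
Circular speeds: v₁ = √(GM/r₁) = 4519.76 m/s, v₂ = √(GM/r₂) = 1450.07 m/s.
Transfer speeds (vis-viva v² = GM(2/r − 1/a_t)): v₁ᵗ = 6086.33 m/s, v₂ᵗ = 626.474 m/s.
(a) ΔV₁ = |v₁ᵗ − v₁| ≈ 1567 m/s = 1.567 km/s.
(b) ΔV₂ = |v₂ − v₂ᵗ| ≈ 823.6 m/s = 823.6 m/s.
(c) ΔV_total = ΔV₁ + ΔV₂ ≈ 2390 m/s = 2.39 km/s.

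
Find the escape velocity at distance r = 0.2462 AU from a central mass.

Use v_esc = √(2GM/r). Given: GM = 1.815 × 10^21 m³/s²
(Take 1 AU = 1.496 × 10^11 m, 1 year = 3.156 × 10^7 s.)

Convert to SI: r = 0.2462 AU = 3.68315e+10 m.
Escape velocity comes from setting total energy to zero: ½v² − GM/r = 0 ⇒ v_esc = √(2GM / r).
v_esc = √(2 · 1.815e+21 / 3.68315e+10) m/s ≈ 3.139e+05 m/s = 66.23 AU/year.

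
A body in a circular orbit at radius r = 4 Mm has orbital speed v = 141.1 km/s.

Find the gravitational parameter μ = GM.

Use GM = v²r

Convert to SI: r = 4 Mm = 4e+06 m; v = 141.1 km/s = 141100 m/s.
For a circular orbit v² = GM/r, so GM = v² · r.
GM = (141100)² · 4e+06 m³/s² ≈ 7.964e+16 m³/s² = 7.964 × 10^16 m³/s².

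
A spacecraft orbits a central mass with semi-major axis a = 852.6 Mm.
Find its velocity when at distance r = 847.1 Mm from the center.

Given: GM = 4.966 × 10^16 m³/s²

Convert to SI: a = 852.6 Mm = 8.526e+08 m; r = 847.1 Mm = 8.471e+08 m.
Vis-viva: v = √(GM · (2/r − 1/a)).
2/r − 1/a = 2/8.471e+08 − 1/8.526e+08 = 1.18811e-09 m⁻¹.
v = √(4.966e+16 · 1.18811e-09) m/s ≈ 7681 m/s = 7.681 km/s.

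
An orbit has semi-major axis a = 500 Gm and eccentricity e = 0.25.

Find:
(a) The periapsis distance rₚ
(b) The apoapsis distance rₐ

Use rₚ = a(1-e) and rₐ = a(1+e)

Convert to SI: a = 500 Gm = 5e+11 m.
(a) rₚ = a(1 − e) = 5e+11 · (1 − 0.25) = 5e+11 · 0.75 ≈ 3.75e+11 m = 375 Gm.
(b) rₐ = a(1 + e) = 5e+11 · (1 + 0.25) = 5e+11 · 1.25 ≈ 6.25e+11 m = 625 Gm.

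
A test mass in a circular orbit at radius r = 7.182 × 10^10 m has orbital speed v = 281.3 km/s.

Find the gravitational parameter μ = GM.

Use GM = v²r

Convert to SI: v = 281.3 km/s = 281300 m/s.
For a circular orbit v² = GM/r, so GM = v² · r.
GM = (281300)² · 7.182e+10 m³/s² ≈ 5.683e+21 m³/s² = 5.683 × 10^21 m³/s².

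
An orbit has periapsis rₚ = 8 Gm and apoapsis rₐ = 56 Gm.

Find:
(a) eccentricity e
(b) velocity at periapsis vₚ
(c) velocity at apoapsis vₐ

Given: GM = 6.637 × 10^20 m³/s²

Convert to SI: rₚ = 8 Gm = 8e+09 m; rₐ = 56 Gm = 5.6e+10 m.
(a) e = (rₐ − rₚ)/(rₐ + rₚ) = (5.6e+10 − 8e+09)/(5.6e+10 + 8e+09) ≈ 0.75
(b) With a = (rₚ + rₐ)/2 = 3.2e+10 m, vₚ = √(GM (2/rₚ − 1/a)) = √(6.637e+20 · (2/8e+09 − 1/3.2e+10)) m/s ≈ 3.81e+05 m/s
(c) With a = (rₚ + rₐ)/2 = 3.2e+10 m, vₐ = √(GM (2/rₐ − 1/a)) = √(6.637e+20 · (2/5.6e+10 − 1/3.2e+10)) m/s ≈ 5.443e+04 m/s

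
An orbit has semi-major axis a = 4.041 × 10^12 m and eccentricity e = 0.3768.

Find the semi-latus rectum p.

p = a (1 − e²).
p = 4.041e+12 · (1 − (0.3768)²) = 4.041e+12 · 0.858022 ≈ 3.467e+12 m = 3.467 × 10^12 m.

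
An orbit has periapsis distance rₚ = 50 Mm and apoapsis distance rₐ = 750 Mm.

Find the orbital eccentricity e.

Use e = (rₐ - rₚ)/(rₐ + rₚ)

Convert to SI: rₚ = 50 Mm = 5e+07 m; rₐ = 750 Mm = 7.5e+08 m.
e = (rₐ − rₚ) / (rₐ + rₚ).
e = (7.5e+08 − 5e+07) / (7.5e+08 + 5e+07) = 7e+08 / 8e+08 ≈ 0.875.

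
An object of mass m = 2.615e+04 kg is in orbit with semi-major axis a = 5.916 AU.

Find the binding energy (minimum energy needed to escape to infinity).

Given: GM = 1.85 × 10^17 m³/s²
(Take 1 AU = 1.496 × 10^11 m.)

Convert to SI: a = 5.916 AU = 8.85034e+11 m.
Total orbital energy is E = −GMm/(2a); binding energy is E_bind = −E = GMm/(2a).
E_bind = 1.85e+17 · 2.615e+04 / (2 · 8.85034e+11) J ≈ 2.733e+09 J = 2.733 GJ.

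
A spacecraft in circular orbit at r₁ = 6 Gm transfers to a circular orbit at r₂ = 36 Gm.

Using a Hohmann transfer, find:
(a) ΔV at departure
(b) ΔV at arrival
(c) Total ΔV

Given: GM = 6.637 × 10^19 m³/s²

Convert to SI: r₁ = 6 Gm = 6e+09 m; r₂ = 36 Gm = 3.6e+10 m.
Transfer semi-major axis: a_t = (r₁ + r₂)/2 = (6e+09 + 3.6e+10)/2 = 2.1e+10 m.
Circular speeds: v₁ = √(GM/r₁) = 105174 m/s, v₂ = √(GM/r₂) = 42937.3 m/s.
Transfer speeds (vis-viva v² = GM(2/r − 1/a_t)): v₁ᵗ = 137706 m/s, v₂ᵗ = 22950.9 m/s.
(a) ΔV₁ = |v₁ᵗ − v₁| ≈ 3.253e+04 m/s = 32.53 km/s.
(b) ΔV₂ = |v₂ − v₂ᵗ| ≈ 1.999e+04 m/s = 19.99 km/s.
(c) ΔV_total = ΔV₁ + ΔV₂ ≈ 5.252e+04 m/s = 52.52 km/s.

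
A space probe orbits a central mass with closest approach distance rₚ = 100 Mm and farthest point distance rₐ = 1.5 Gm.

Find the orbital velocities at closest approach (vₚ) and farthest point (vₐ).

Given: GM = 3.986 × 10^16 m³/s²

Convert to SI: rₚ = 100 Mm = 1e+08 m; rₐ = 1.5 Gm = 1.5e+09 m.
Use the vis-viva equation v² = GM(2/r − 1/a) with a = (rₚ + rₐ)/2 = (1e+08 + 1.5e+09)/2 = 8e+08 m.
vₚ = √(GM · (2/rₚ − 1/a)) = √(3.986e+16 · (2/1e+08 − 1/8e+08)) m/s ≈ 2.734e+04 m/s = 27.34 km/s.
vₐ = √(GM · (2/rₐ − 1/a)) = √(3.986e+16 · (2/1.5e+09 − 1/8e+08)) m/s ≈ 1823 m/s = 1.823 km/s.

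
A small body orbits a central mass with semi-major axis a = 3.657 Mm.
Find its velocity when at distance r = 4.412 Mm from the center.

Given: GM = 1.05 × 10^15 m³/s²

Convert to SI: a = 3.657 Mm = 3.657e+06 m; r = 4.412 Mm = 4.412e+06 m.
Vis-viva: v = √(GM · (2/r − 1/a)).
2/r − 1/a = 2/4.412e+06 − 1/3.657e+06 = 1.79861e-07 m⁻¹.
v = √(1.05e+15 · 1.79861e-07) m/s ≈ 1.374e+04 m/s = 13.74 km/s.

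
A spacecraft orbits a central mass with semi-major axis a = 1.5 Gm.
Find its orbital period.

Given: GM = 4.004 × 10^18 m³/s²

Convert to SI: a = 1.5 Gm = 1.5e+09 m.
Kepler's third law: T = 2π √(a³ / GM).
Substituting a = 1.5e+09 m and GM = 4.004e+18 m³/s²:
T = 2π √((1.5e+09)³ / 4.004e+18) s
T ≈ 1.824e+05 s = 2.111 days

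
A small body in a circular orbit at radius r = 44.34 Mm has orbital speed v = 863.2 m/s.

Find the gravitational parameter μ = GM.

Convert to SI: r = 44.34 Mm = 4.434e+07 m.
For a circular orbit v² = GM/r, so GM = v² · r.
GM = (863.2)² · 4.434e+07 m³/s² ≈ 3.304e+13 m³/s² = 3.304 × 10^13 m³/s².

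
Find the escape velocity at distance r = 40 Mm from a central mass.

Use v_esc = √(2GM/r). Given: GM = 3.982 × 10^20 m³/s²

Convert to SI: r = 40 Mm = 4e+07 m.
Escape velocity comes from setting total energy to zero: ½v² − GM/r = 0 ⇒ v_esc = √(2GM / r).
v_esc = √(2 · 3.982e+20 / 4e+07) m/s ≈ 4.462e+06 m/s = 4462 km/s.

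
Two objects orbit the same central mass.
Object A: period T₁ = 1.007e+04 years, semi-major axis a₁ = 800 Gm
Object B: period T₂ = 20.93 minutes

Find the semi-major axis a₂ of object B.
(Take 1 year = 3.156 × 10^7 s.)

Convert to SI: T₁ = 1.007e+04 years = 3.17809e+11 s; a₁ = 800 Gm = 8e+11 m; T₂ = 20.93 minutes = 1255.8 s.
Kepler's third law: (T₁/T₂)² = (a₁/a₂)³ ⇒ a₂ = a₁ · (T₂/T₁)^(2/3).
T₂/T₁ = 1255.8 / 3.17809e+11 = 3.95143e-09.
a₂ = 8e+11 · (3.95143e-09)^(2/3) m ≈ 2e+06 m = 2 Mm.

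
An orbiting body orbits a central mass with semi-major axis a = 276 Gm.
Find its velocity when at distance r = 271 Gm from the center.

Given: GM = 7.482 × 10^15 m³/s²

Convert to SI: a = 276 Gm = 2.76e+11 m; r = 271 Gm = 2.71e+11 m.
Vis-viva: v = √(GM · (2/r − 1/a)).
2/r − 1/a = 2/2.71e+11 − 1/2.76e+11 = 3.75689e-12 m⁻¹.
v = √(7.482e+15 · 3.75689e-12) m/s ≈ 167.7 m/s = 167.7 m/s.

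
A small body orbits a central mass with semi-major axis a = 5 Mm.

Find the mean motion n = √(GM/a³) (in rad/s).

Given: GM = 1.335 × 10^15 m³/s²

Convert to SI: a = 5 Mm = 5e+06 m.
n = √(GM / a³).
n = √(1.335e+15 / (5e+06)³) rad/s ≈ 0.003268 rad/s.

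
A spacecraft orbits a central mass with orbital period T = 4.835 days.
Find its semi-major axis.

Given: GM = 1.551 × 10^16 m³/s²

Convert to SI: T = 4.835 days = 417744 s.
Invert Kepler's third law: a = (GM · T² / (4π²))^(1/3).
Substituting T = 417744 s and GM = 1.551e+16 m³/s²:
a = (1.551e+16 · (417744)² / (4π²))^(1/3) m
a ≈ 4.093e+08 m = 409.3 Mm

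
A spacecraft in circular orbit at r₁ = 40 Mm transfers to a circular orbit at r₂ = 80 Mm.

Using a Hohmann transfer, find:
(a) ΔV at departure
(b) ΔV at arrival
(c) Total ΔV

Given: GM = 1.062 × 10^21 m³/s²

Convert to SI: r₁ = 40 Mm = 4e+07 m; r₂ = 80 Mm = 8e+07 m.
Transfer semi-major axis: a_t = (r₁ + r₂)/2 = (4e+07 + 8e+07)/2 = 6e+07 m.
Circular speeds: v₁ = √(GM/r₁) = 5.15267e+06 m/s, v₂ = √(GM/r₂) = 3.64349e+06 m/s.
Transfer speeds (vis-viva v² = GM(2/r − 1/a_t)): v₁ᵗ = 5.94979e+06 m/s, v₂ᵗ = 2.97489e+06 m/s.
(a) ΔV₁ = |v₁ᵗ − v₁| ≈ 7.971e+05 m/s = 797.1 km/s.
(b) ΔV₂ = |v₂ − v₂ᵗ| ≈ 6.686e+05 m/s = 668.6 km/s.
(c) ΔV_total = ΔV₁ + ΔV₂ ≈ 1.466e+06 m/s = 1466 km/s.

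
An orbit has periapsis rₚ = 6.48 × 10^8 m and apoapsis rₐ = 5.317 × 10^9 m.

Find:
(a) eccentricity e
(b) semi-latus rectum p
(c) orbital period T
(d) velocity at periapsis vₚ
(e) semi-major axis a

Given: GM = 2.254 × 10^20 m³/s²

(a) e = (rₐ − rₚ)/(rₐ + rₚ) = (5.317e+09 − 6.48e+08)/(5.317e+09 + 6.48e+08) ≈ 0.7827
(b) From a = (rₚ + rₐ)/2 = 2.9825e+09 m and e = (rₐ − rₚ)/(rₐ + rₚ) = 0.782733, p = a(1 − e²) = 2.9825e+09 · (1 − (0.782733)²) ≈ 1.155e+09 m
(c) With a = (rₚ + rₐ)/2 = 2.9825e+09 m, T = 2π √(a³/GM) = 2π √((2.9825e+09)³/2.254e+20) s ≈ 6.817e+04 s
(d) With a = (rₚ + rₐ)/2 = 2.9825e+09 m, vₚ = √(GM (2/rₚ − 1/a)) = √(2.254e+20 · (2/6.48e+08 − 1/2.9825e+09)) m/s ≈ 7.875e+05 m/s
(e) a = (rₚ + rₐ)/2 = (6.48e+08 + 5.317e+09)/2 ≈ 2.982e+09 m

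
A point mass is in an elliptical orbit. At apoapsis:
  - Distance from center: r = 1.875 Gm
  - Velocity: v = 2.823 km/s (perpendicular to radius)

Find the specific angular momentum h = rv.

Convert to SI: r = 1.875 Gm = 1.875e+09 m; v = 2.823 km/s = 2823 m/s.
With v perpendicular to r, h = r · v.
h = 1.875e+09 · 2823 m²/s ≈ 5.293e+12 m²/s.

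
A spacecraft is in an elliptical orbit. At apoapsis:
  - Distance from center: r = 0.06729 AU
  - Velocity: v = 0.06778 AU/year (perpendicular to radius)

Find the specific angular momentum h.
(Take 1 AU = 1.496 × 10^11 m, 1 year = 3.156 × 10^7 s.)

Convert to SI: r = 0.06729 AU = 1.00666e+10 m; v = 0.06778 AU/year = 321.289 m/s.
With v perpendicular to r, h = r · v.
h = 1.00666e+10 · 321.289 m²/s ≈ 3.234e+12 m²/s.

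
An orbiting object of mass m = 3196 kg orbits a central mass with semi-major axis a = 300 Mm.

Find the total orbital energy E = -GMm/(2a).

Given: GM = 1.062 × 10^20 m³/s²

Convert to SI: a = 300 Mm = 3e+08 m.
E = −GMm / (2a).
E = −1.062e+20 · 3196 / (2 · 3e+08) J ≈ -5.657e+14 J = -565.7 TJ.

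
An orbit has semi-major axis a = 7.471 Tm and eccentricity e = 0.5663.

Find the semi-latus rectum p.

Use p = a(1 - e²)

Convert to SI: a = 7.471 Tm = 7.471e+12 m.
p = a (1 − e²).
p = 7.471e+12 · (1 − (0.5663)²) = 7.471e+12 · 0.679304 ≈ 5.075e+12 m = 5.075 Tm.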